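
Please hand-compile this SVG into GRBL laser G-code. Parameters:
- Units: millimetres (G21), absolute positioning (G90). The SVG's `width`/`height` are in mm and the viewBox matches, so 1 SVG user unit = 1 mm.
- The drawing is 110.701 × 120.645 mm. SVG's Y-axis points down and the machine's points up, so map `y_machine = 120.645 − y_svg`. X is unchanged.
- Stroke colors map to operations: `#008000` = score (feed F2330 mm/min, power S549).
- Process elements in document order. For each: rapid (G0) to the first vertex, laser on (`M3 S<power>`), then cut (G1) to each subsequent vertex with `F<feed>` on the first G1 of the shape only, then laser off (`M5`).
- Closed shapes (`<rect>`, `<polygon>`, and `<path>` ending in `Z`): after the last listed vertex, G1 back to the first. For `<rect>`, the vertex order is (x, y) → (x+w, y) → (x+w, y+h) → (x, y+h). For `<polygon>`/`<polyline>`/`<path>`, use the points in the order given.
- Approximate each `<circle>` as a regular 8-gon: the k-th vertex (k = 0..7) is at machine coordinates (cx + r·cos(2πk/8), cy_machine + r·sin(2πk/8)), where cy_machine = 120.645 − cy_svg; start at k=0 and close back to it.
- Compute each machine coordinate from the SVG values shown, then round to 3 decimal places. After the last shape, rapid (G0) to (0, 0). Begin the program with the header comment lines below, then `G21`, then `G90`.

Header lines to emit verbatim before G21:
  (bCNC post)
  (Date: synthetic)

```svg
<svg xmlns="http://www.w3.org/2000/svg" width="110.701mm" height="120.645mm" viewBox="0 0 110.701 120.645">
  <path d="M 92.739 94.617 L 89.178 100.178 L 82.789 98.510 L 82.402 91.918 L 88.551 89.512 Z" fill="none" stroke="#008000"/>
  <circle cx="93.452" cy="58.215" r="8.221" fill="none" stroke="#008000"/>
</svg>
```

viewBox `0 0 110.701 120.645` with mm width/height → 1 unit = 1 mm. Flip: y_m = 120.645 − y_svg.

**Shape 1** — `<path>` regular polygon, stroke `#008000` → score (S549, F2330). Machine vertices: (92.739,26.028) → (89.178,20.467) → (82.789,22.135) → (82.402,28.727) → (88.551,31.133) → (92.739,26.028). Closed: final G1 returns to the first vertex.

**Shape 2** — `<circle>` circle, stroke `#008000` → score (S549, F2330). Machine vertices: (101.673,62.430) → (99.265,68.243) → (93.452,70.651) → (87.639,68.243) → (85.231,62.430) → (87.639,56.617) → (93.452,54.209) → (99.265,56.617) → (101.673,62.430). Closed: final G1 returns to the first vertex.

(bCNC post)
(Date: synthetic)
G21
G90
G0 X92.739 Y26.028
M3 S549
G1 X89.178 Y20.467 F2330
G1 X82.789 Y22.135
G1 X82.402 Y28.727
G1 X88.551 Y31.133
G1 X92.739 Y26.028
M5
G0 X101.673 Y62.430
M3 S549
G1 X99.265 Y68.243 F2330
G1 X93.452 Y70.651
G1 X87.639 Y68.243
G1 X85.231 Y62.430
G1 X87.639 Y56.617
G1 X93.452 Y54.209
G1 X99.265 Y56.617
G1 X101.673 Y62.430
M5
G0 X0.000 Y0.000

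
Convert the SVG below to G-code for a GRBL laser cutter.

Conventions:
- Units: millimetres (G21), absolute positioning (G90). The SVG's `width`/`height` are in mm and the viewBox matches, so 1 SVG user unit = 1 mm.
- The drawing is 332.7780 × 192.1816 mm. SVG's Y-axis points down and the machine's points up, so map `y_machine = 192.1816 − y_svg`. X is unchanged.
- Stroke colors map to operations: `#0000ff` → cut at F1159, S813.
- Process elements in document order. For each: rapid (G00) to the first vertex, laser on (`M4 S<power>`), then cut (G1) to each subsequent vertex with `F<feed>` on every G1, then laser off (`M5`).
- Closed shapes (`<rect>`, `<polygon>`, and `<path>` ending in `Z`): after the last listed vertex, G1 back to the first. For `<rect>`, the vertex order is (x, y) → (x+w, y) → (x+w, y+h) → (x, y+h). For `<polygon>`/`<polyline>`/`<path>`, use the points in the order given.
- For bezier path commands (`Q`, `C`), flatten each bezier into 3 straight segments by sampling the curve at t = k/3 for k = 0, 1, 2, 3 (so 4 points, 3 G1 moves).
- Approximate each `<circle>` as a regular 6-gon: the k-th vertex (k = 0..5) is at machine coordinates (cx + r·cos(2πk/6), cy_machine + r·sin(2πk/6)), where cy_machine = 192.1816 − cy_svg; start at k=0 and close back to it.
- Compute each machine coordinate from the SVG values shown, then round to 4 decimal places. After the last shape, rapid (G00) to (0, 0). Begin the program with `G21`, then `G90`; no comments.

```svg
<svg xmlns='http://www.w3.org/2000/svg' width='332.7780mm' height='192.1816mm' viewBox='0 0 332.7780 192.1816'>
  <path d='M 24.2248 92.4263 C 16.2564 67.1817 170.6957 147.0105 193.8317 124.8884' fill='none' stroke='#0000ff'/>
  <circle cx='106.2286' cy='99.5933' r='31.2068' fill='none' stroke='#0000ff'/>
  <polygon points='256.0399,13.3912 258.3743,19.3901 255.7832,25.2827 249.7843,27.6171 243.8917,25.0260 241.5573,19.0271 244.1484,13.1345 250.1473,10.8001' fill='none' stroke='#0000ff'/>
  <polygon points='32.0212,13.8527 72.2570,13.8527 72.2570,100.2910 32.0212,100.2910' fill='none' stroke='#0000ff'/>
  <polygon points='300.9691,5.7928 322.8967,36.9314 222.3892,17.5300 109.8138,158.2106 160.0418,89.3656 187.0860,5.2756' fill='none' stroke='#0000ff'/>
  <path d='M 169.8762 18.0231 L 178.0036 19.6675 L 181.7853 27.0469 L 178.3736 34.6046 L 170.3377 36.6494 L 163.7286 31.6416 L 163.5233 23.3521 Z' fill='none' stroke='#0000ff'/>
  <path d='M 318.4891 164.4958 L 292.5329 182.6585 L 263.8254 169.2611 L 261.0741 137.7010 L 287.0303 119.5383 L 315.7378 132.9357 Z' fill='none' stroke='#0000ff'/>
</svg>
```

viewBox `0 0 332.7780 192.1816` with mm width/height → 1 unit = 1 mm. Flip: y_m = 192.1816 − y_svg.

**Shape 1** — `<path>` cubic bezier, stroke `#0000ff` → cut (S813, F1159). Control points (SVG): P0=(24.2248,92.4263), P1=(16.2564,67.1817), P2=(170.6957,147.0105), P3=(193.8317,124.8884); sampled at t=k/3. Machine vertices: (24.2248,99.7553) → (59.5141,97.6430) → (137.8061,71.4872) → (193.8317,67.2932). Open path.

**Shape 2** — `<circle>` circle, stroke `#0000ff` → cut (S813, F1159). Machine vertices: (137.4354,92.5883) → (121.8320,119.6142) → (90.6252,119.6142) → (75.0218,92.5883) → (90.6252,65.5624) → (121.8320,65.5624) → (137.4354,92.5883). Closed: final G1 returns to the first vertex.

**Shape 3** — `<polygon>` regular polygon, stroke `#0000ff` → cut (S813, F1159). Machine vertices: (256.0399,178.7904) → (258.3743,172.7915) → (255.7832,166.8989) → (249.7843,164.5645) → (243.8917,167.1556) → (241.5573,173.1545) → (244.1484,179.0471) → (250.1473,181.3815) → (256.0399,178.7904). Closed: final G1 returns to the first vertex.

**Shape 4** — `<polygon>` rectangle, stroke `#0000ff` → cut (S813, F1159). Machine vertices: (32.0212,178.3289) → (72.2570,178.3289) → (72.2570,91.8906) → (32.0212,91.8906) → (32.0212,178.3289). Closed: final G1 returns to the first vertex.

**Shape 5** — `<polygon>` closed polygon, stroke `#0000ff` → cut (S813, F1159). Machine vertices: (300.9691,186.3888) → (322.8967,155.2502) → (222.3892,174.6516) → (109.8138,33.9710) → (160.0418,102.8160) → (187.0860,186.9060) → (300.9691,186.3888). Closed: final G1 returns to the first vertex.

**Shape 6** — `<path>` regular polygon, stroke `#0000ff` → cut (S813, F1159). Machine vertices: (169.8762,174.1585) → (178.0036,172.5141) → (181.7853,165.1347) → (178.3736,157.5770) → (170.3377,155.5322) → (163.7286,160.5400) → (163.5233,168.8295) → (169.8762,174.1585). Closed: final G1 returns to the first vertex.

**Shape 7** — `<path>` regular polygon, stroke `#0000ff` → cut (S813, F1159). Machine vertices: (318.4891,27.6858) → (292.5329,9.5231) → (263.8254,22.9205) → (261.0741,54.4806) → (287.0303,72.6433) → (315.7378,59.2459) → (318.4891,27.6858). Closed: final G1 returns to the first vertex.

G21
G90
G00 X24.2248 Y99.7553
M4 S813
G1 X59.5141 Y97.6430 F1159
G1 X137.8061 Y71.4872 F1159
G1 X193.8317 Y67.2932 F1159
M5
G00 X137.4354 Y92.5883
M4 S813
G1 X121.8320 Y119.6142 F1159
G1 X90.6252 Y119.6142 F1159
G1 X75.0218 Y92.5883 F1159
G1 X90.6252 Y65.5624 F1159
G1 X121.8320 Y65.5624 F1159
G1 X137.4354 Y92.5883 F1159
M5
G00 X256.0399 Y178.7904
M4 S813
G1 X258.3743 Y172.7915 F1159
G1 X255.7832 Y166.8989 F1159
G1 X249.7843 Y164.5645 F1159
G1 X243.8917 Y167.1556 F1159
G1 X241.5573 Y173.1545 F1159
G1 X244.1484 Y179.0471 F1159
G1 X250.1473 Y181.3815 F1159
G1 X256.0399 Y178.7904 F1159
M5
G00 X32.0212 Y178.3289
M4 S813
G1 X72.2570 Y178.3289 F1159
G1 X72.2570 Y91.8906 F1159
G1 X32.0212 Y91.8906 F1159
G1 X32.0212 Y178.3289 F1159
M5
G00 X300.9691 Y186.3888
M4 S813
G1 X322.8967 Y155.2502 F1159
G1 X222.3892 Y174.6516 F1159
G1 X109.8138 Y33.9710 F1159
G1 X160.0418 Y102.8160 F1159
G1 X187.0860 Y186.9060 F1159
G1 X300.9691 Y186.3888 F1159
M5
G00 X169.8762 Y174.1585
M4 S813
G1 X178.0036 Y172.5141 F1159
G1 X181.7853 Y165.1347 F1159
G1 X178.3736 Y157.5770 F1159
G1 X170.3377 Y155.5322 F1159
G1 X163.7286 Y160.5400 F1159
G1 X163.5233 Y168.8295 F1159
G1 X169.8762 Y174.1585 F1159
M5
G00 X318.4891 Y27.6858
M4 S813
G1 X292.5329 Y9.5231 F1159
G1 X263.8254 Y22.9205 F1159
G1 X261.0741 Y54.4806 F1159
G1 X287.0303 Y72.6433 F1159
G1 X315.7378 Y59.2459 F1159
G1 X318.4891 Y27.6858 F1159
M5
G00 X0.0000 Y0.0000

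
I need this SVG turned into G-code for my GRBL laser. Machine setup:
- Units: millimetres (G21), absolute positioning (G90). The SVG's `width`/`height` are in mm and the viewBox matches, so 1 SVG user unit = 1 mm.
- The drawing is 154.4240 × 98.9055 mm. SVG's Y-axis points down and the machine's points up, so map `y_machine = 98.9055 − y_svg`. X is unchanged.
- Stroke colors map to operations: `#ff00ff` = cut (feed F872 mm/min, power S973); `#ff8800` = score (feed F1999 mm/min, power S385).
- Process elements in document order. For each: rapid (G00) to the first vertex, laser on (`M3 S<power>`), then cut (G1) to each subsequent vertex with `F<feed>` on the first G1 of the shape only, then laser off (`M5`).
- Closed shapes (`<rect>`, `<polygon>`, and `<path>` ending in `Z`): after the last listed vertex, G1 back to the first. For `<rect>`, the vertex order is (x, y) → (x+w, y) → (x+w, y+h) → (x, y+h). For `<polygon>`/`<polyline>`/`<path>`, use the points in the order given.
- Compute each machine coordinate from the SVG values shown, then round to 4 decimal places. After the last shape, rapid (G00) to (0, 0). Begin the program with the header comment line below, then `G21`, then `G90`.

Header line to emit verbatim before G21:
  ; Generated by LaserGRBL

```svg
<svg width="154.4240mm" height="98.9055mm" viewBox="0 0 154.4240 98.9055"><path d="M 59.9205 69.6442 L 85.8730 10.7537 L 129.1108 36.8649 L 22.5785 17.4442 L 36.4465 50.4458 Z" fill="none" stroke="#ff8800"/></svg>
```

1 u = 1 mm; y_m = 98.9055 − y.

[1] `<path>` closed polygon, #ff8800→score S385 F1999: (59.9205,29.2613) → (85.8730,88.1518) → (129.1108,62.0406) → (22.5785,81.4613) → (36.4465,48.4597) → (59.9205,29.2613) (closed)

; Generated by LaserGRBL
G21
G90
G00 X59.9205 Y29.2613
M3 S385
G1 X85.8730 Y88.1518 F1999
G1 X129.1108 Y62.0406
G1 X22.5785 Y81.4613
G1 X36.4465 Y48.4597
G1 X59.9205 Y29.2613
M5
G00 X0.0000 Y0.0000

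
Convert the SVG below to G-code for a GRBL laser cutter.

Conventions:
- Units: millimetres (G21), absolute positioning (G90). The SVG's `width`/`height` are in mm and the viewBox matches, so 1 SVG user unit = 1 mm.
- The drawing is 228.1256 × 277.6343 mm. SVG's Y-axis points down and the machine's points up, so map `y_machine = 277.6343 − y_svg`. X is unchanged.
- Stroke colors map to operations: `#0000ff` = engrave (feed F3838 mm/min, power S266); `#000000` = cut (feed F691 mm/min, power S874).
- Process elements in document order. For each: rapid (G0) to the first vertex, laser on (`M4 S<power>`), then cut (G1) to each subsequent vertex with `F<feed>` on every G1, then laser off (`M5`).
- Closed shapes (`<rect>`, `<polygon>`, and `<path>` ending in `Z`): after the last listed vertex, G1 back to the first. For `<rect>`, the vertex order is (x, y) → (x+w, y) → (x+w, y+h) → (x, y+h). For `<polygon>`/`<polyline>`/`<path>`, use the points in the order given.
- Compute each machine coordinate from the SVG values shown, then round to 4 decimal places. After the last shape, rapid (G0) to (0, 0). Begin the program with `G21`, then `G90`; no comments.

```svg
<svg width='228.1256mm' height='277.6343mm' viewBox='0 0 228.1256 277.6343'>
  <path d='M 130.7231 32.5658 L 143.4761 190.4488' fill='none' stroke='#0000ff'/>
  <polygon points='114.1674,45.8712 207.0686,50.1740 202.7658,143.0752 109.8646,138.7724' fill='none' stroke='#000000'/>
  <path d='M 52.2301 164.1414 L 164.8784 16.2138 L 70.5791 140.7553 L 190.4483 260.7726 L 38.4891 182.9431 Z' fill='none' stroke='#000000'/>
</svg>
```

G21
G90
G0 X130.7231 Y245.0685
M4 S266
G1 X143.4761 Y87.1855 F3838
M5
G0 X114.1674 Y231.7631
M4 S874
G1 X207.0686 Y227.4603 F691
G1 X202.7658 Y134.5591 F691
G1 X109.8646 Y138.8619 F691
G1 X114.1674 Y231.7631 F691
M5
G0 X52.2301 Y113.4929
M4 S874
G1 X164.8784 Y261.4205 F691
G1 X70.5791 Y136.8790 F691
G1 X190.4483 Y16.8617 F691
G1 X38.4891 Y94.6912 F691
G1 X52.2301 Y113.4929 F691
M5
G0 X0.0000 Y0.0000

viewBox `0 0 228.1256 277.6343` with mm width/height → 1 unit = 1 mm. Flip: y_m = 277.6343 − y_svg.

**Shape 1** — `<path>` line segment, stroke `#0000ff` → engrave (S266, F3838). Machine vertices: (130.7231,245.0685) → (143.4761,87.1855). Open path.

**Shape 2** — `<polygon>` regular polygon, stroke `#000000` → cut (S874, F691). Machine vertices: (114.1674,231.7631) → (207.0686,227.4603) → (202.7658,134.5591) → (109.8646,138.8619) → (114.1674,231.7631). Closed: final G1 returns to the first vertex.

**Shape 3** — `<path>` closed polygon, stroke `#000000` → cut (S874, F691). Machine vertices: (52.2301,113.4929) → (164.8784,261.4205) → (70.5791,136.8790) → (190.4483,16.8617) → (38.4891,94.6912) → (52.2301,113.4929). Closed: final G1 returns to the first vertex.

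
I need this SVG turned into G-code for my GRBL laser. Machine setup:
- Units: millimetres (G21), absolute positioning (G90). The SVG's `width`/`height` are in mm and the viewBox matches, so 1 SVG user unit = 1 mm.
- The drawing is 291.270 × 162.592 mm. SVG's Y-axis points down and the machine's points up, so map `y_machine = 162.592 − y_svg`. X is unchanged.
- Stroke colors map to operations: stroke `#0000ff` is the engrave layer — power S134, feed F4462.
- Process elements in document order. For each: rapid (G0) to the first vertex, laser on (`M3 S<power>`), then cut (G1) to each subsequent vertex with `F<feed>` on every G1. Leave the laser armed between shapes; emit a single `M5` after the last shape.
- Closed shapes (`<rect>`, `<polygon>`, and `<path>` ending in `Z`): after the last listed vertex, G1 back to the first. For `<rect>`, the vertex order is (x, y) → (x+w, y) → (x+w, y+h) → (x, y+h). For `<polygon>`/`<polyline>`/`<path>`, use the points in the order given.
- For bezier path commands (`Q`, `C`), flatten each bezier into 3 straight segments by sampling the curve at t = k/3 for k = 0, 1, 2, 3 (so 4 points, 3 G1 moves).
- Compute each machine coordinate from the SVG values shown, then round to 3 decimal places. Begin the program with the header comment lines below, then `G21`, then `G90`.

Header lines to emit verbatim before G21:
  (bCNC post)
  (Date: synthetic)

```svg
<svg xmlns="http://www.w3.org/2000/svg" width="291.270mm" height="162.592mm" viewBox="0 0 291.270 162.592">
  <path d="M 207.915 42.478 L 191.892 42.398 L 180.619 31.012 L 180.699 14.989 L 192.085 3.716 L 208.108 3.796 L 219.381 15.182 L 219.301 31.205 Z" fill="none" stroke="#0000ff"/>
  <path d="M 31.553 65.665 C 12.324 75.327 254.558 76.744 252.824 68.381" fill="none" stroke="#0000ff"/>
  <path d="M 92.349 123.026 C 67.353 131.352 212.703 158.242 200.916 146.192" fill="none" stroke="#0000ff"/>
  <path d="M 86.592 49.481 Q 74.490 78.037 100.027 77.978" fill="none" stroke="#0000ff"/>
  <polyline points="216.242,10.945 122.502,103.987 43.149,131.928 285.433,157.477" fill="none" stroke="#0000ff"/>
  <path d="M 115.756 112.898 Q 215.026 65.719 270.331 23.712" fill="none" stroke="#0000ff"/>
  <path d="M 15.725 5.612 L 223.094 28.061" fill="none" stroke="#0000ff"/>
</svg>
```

(bCNC post)
(Date: synthetic)
G21
G90
G0 X207.915 Y120.114
M3 S134
G1 X191.892 Y120.194 F4462
G1 X180.619 Y131.580 F4462
G1 X180.699 Y147.603 F4462
G1 X192.085 Y158.876 F4462
G1 X208.108 Y158.796 F4462
G1 X219.381 Y147.410 F4462
G1 X219.301 Y131.387 F4462
G1 X207.915 Y120.114 F4462
G0 X31.553 Y96.927
M3 S134
G1 X80.759 Y90.070 F4462
G1 X191.955 Y89.051 F4462
G1 X252.824 Y94.211 F4462
G0 X92.349 Y39.566
M3 S134
G1 X112.006 Y27.182 F4462
G1 X172.453 Y15.200 F4462
G1 X200.916 Y16.400 F4462
G0 X86.592 Y113.111
M3 S134
G1 X82.706 Y97.253 F4462
G1 X87.184 Y87.754 F4462
G1 X100.027 Y84.614 F4462
G0 X216.242 Y151.647
M3 S134
G1 X122.502 Y58.605 F4462
G1 X43.149 Y30.664 F4462
G1 X285.433 Y5.115 F4462
G0 X115.756 Y49.694
M3 S134
G1 X177.051 Y80.572 F4462
G1 X228.576 Y110.301 F4462
G1 X270.331 Y138.880 F4462
G0 X15.725 Y156.980
M3 S134
G1 X223.094 Y134.531 F4462
M5

Since the viewBox matches the mm dimensions, user units are millimetres directly. The only transform is the Y-flip y_m = 162.592 − y_svg.

Shape 1 is a regular polygon drawn with `<path>`. Its stroke #0000ff means engrave at S134, F4462. After flipping Y the toolpath is (207.915,120.114) → (191.892,120.194) → (180.619,131.580) → (180.699,147.603) → (192.085,158.876) → (208.108,158.796) → (219.381,147.410) → (219.301,131.387) → (207.915,120.114), returning to the start.

Shape 2 is a cubic bezier drawn with `<path>`. Its stroke #0000ff means engrave at S134, F4462. After flipping Y the toolpath is (31.553,96.927) → (80.759,90.070) → (191.955,89.051) → (252.824,94.211).

Shape 3 is a cubic bezier drawn with `<path>`. Its stroke #0000ff means engrave at S134, F4462. After flipping Y the toolpath is (92.349,39.566) → (112.006,27.182) → (172.453,15.200) → (200.916,16.400).

Shape 4 is a quadratic bezier drawn with `<path>`. Its stroke #0000ff means engrave at S134, F4462. After flipping Y the toolpath is (86.592,113.111) → (82.706,97.253) → (87.184,87.754) → (100.027,84.614).

Shape 5 is a open polyline drawn with `<polyline>`. Its stroke #0000ff means engrave at S134, F4462. After flipping Y the toolpath is (216.242,151.647) → (122.502,58.605) → (43.149,30.664) → (285.433,5.115).

Shape 6 is a quadratic bezier drawn with `<path>`. Its stroke #0000ff means engrave at S134, F4462. After flipping Y the toolpath is (115.756,49.694) → (177.051,80.572) → (228.576,110.301) → (270.331,138.880).

Shape 7 is a line segment drawn with `<path>`. Its stroke #0000ff means engrave at S134, F4462. After flipping Y the toolpath is (15.725,156.980) → (223.094,134.531).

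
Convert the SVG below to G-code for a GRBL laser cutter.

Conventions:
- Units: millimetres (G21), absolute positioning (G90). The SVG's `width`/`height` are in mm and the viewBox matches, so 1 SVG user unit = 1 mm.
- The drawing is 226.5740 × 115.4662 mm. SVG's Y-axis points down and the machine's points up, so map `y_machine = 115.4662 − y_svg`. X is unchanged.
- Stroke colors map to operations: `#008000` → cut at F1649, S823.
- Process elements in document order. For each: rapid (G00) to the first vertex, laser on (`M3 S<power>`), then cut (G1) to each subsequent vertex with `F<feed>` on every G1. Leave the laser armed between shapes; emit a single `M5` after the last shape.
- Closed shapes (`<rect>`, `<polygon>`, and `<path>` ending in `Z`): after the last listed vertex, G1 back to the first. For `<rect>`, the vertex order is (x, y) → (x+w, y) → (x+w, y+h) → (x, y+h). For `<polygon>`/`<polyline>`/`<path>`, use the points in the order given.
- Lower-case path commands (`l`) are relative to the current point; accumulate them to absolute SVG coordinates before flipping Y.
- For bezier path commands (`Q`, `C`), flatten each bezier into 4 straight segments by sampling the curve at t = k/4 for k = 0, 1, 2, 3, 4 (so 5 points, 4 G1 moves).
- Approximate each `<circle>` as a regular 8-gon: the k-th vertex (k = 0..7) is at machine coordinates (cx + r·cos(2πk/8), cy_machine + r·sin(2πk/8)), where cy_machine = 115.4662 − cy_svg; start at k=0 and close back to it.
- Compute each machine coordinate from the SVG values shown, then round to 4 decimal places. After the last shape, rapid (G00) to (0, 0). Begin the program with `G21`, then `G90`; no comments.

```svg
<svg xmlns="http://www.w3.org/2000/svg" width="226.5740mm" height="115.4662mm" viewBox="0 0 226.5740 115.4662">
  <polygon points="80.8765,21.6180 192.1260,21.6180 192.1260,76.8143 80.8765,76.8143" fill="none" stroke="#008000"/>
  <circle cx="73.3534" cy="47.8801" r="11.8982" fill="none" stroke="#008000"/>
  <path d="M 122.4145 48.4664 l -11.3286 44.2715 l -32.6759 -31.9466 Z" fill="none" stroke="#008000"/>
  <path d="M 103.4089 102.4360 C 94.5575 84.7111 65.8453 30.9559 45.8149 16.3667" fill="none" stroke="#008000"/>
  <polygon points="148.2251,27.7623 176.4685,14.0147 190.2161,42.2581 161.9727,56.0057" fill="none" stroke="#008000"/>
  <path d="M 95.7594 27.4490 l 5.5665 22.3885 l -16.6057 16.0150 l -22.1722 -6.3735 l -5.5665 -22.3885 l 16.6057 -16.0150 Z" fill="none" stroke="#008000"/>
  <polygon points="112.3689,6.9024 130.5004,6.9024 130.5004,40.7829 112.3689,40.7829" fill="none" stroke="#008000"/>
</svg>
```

G21
G90
G00 X80.8765 Y93.8482
M3 S823
G1 X192.1260 Y93.8482 F1649
G1 X192.1260 Y38.6519 F1649
G1 X80.8765 Y38.6519 F1649
G1 X80.8765 Y93.8482 F1649
G00 X85.2516 Y67.5861
M3 S823
G1 X81.7667 Y75.9994 F1649
G1 X73.3534 Y79.4843 F1649
G1 X64.9401 Y75.9994 F1649
G1 X61.4552 Y67.5861 F1649
G1 X64.9401 Y59.1728 F1649
G1 X73.3534 Y55.6879 F1649
G1 X81.7667 Y59.1728 F1649
G1 X85.2516 Y67.5861 F1649
G00 X122.4145 Y66.9998
M3 S823
G1 X111.0859 Y22.7283 F1649
G1 X78.4100 Y54.6749 F1649
G1 X122.4145 Y66.9998 F1649
G00 X103.4089 Y13.0302
M3 S823
G1 X93.4924 Y31.9046 F1649
G1 X78.8040 Y57.2407 F1649
G1 X62.0196 Y81.9889 F1649
G1 X45.8149 Y99.0995 F1649
G00 X148.2251 Y87.7039
M3 S823
G1 X176.4685 Y101.4515 F1649
G1 X190.2161 Y73.2081 F1649
G1 X161.9727 Y59.4605 F1649
G1 X148.2251 Y87.7039 F1649
G00 X95.7594 Y88.0172
M3 S823
G1 X101.3259 Y65.6287 F1649
G1 X84.7202 Y49.6137 F1649
G1 X62.5480 Y55.9872 F1649
G1 X56.9815 Y78.3757 F1649
G1 X73.5872 Y94.3907 F1649
G1 X95.7594 Y88.0172 F1649
G00 X112.3689 Y108.5638
M3 S823
G1 X130.5004 Y108.5638 F1649
G1 X130.5004 Y74.6833 F1649
G1 X112.3689 Y74.6833 F1649
G1 X112.3689 Y108.5638 F1649
M5
G00 X0.0000 Y0.0000

1 u = 1 mm; y_m = 115.4662 − y.

[1] `<polygon>` rectangle, #008000→cut S823 F1649: (80.8765,93.8482) → (192.1260,93.8482) → (192.1260,38.6519) → (80.8765,38.6519) → (80.8765,93.8482) (closed)

[2] `<circle>` circle, #008000→cut S823 F1649: (85.2516,67.5861) → (81.7667,75.9994) → (73.3534,79.4843) → (64.9401,75.9994) → (61.4552,67.5861) → (64.9401,59.1728) → (73.3534,55.6879) → (81.7667,59.1728) → (85.2516,67.5861) (closed)

[3] `<path>` regular polygon, #008000→cut S823 F1649: (122.4145,66.9998) → (111.0859,22.7283) → (78.4100,54.6749) → (122.4145,66.9998) (closed)

[4] `<path>` cubic bezier, #008000→cut S823 F1649: (103.4089,13.0302) → (93.4924,31.9046) → (78.8040,57.2407) → (62.0196,81.9889) → (45.8149,99.0995)

[5] `<polygon>` regular polygon, #008000→cut S823 F1649: (148.2251,87.7039) → (176.4685,101.4515) → (190.2161,73.2081) → (161.9727,59.4605) → (148.2251,87.7039) (closed)

[6] `<path>` regular polygon, #008000→cut S823 F1649: (95.7594,88.0172) → (101.3259,65.6287) → (84.7202,49.6137) → (62.5480,55.9872) → (56.9815,78.3757) → (73.5872,94.3907) → (95.7594,88.0172) (closed)

[7] `<polygon>` rectangle, #008000→cut S823 F1649: (112.3689,108.5638) → (130.5004,108.5638) → (130.5004,74.6833) → (112.3689,74.6833) → (112.3689,108.5638) (closed)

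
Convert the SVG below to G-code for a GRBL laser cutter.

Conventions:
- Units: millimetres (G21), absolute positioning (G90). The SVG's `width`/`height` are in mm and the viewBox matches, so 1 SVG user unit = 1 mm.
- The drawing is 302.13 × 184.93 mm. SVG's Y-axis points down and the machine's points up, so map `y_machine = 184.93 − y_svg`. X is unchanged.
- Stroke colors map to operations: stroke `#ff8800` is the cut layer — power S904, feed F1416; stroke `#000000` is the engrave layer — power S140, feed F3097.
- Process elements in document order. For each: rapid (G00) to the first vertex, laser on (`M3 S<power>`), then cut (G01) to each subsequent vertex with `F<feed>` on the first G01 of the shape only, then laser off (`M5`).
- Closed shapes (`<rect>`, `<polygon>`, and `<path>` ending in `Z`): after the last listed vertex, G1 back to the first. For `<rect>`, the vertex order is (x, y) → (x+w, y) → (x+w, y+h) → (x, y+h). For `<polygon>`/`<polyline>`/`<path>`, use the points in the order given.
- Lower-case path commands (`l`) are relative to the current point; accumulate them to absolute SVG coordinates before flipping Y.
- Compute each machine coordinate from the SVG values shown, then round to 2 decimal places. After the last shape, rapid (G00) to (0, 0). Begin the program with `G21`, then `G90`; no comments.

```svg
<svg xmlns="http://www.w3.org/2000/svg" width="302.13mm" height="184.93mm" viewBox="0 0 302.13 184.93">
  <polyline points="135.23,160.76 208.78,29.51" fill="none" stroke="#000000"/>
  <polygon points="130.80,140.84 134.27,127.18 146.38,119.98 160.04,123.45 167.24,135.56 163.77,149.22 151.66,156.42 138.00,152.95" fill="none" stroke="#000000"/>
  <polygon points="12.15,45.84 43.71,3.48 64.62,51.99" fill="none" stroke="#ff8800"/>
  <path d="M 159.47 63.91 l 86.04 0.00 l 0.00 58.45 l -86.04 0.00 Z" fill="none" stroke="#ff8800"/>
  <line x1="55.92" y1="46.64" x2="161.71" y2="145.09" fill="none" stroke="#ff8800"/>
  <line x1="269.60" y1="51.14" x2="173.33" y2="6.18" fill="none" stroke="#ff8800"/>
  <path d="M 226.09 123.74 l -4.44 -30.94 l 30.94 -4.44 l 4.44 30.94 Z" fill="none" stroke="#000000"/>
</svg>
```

G21
G90
G00 X135.23 Y24.17
M3 S140
G01 X208.78 Y155.42 F3097
M5
G00 X130.80 Y44.09
M3 S140
G01 X134.27 Y57.75 F3097
G01 X146.38 Y64.95
G01 X160.04 Y61.48
G01 X167.24 Y49.37
G01 X163.77 Y35.71
G01 X151.66 Y28.51
G01 X138.00 Y31.98
G01 X130.80 Y44.09
M5
G00 X12.15 Y139.09
M3 S904
G01 X43.71 Y181.45 F1416
G01 X64.62 Y132.94
G01 X12.15 Y139.09
M5
G00 X159.47 Y121.02
M3 S904
G01 X245.51 Y121.02 F1416
G01 X245.51 Y62.57
G01 X159.47 Y62.57
G01 X159.47 Y121.02
M5
G00 X55.92 Y138.29
M3 S904
G01 X161.71 Y39.84 F1416
M5
G00 X269.60 Y133.79
M3 S904
G01 X173.33 Y178.75 F1416
M5
G00 X226.09 Y61.19
M3 S140
G01 X221.65 Y92.13 F3097
G01 X252.59 Y96.57
G01 X257.03 Y65.63
G01 X226.09 Y61.19
M5
G00 X0.00 Y0.00

viewBox `0 0 302.13 184.93` with mm width/height → 1 unit = 1 mm. Flip: y_m = 184.93 − y_svg.

**Shape 1** — `<polyline>` line segment, stroke `#000000` → engrave (S140, F3097). Machine vertices: (135.23,24.17) → (208.78,155.42). Open path.

**Shape 2** — `<polygon>` regular polygon, stroke `#000000` → engrave (S140, F3097). Machine vertices: (130.80,44.09) → (134.27,57.75) → (146.38,64.95) → (160.04,61.48) → (167.24,49.37) → (163.77,35.71) → (151.66,28.51) → (138.00,31.98) → (130.80,44.09). Closed: final G1 returns to the first vertex.

**Shape 3** — `<polygon>` regular polygon, stroke `#ff8800` → cut (S904, F1416). Machine vertices: (12.15,139.09) → (43.71,181.45) → (64.62,132.94) → (12.15,139.09). Closed: final G1 returns to the first vertex.

**Shape 4** — `<path>` rectangle, stroke `#ff8800` → cut (S904, F1416). Machine vertices: (159.47,121.02) → (245.51,121.02) → (245.51,62.57) → (159.47,62.57) → (159.47,121.02). Closed: final G1 returns to the first vertex.

**Shape 5** — `<line>` line segment, stroke `#ff8800` → cut (S904, F1416). Machine vertices: (55.92,138.29) → (161.71,39.84). Open path.

**Shape 6** — `<line>` line segment, stroke `#ff8800` → cut (S904, F1416). Machine vertices: (269.60,133.79) → (173.33,178.75). Open path.

**Shape 7** — `<path>` regular polygon, stroke `#000000` → engrave (S140, F3097). Machine vertices: (226.09,61.19) → (221.65,92.13) → (252.59,96.57) → (257.03,65.63) → (226.09,61.19). Closed: final G1 returns to the first vertex.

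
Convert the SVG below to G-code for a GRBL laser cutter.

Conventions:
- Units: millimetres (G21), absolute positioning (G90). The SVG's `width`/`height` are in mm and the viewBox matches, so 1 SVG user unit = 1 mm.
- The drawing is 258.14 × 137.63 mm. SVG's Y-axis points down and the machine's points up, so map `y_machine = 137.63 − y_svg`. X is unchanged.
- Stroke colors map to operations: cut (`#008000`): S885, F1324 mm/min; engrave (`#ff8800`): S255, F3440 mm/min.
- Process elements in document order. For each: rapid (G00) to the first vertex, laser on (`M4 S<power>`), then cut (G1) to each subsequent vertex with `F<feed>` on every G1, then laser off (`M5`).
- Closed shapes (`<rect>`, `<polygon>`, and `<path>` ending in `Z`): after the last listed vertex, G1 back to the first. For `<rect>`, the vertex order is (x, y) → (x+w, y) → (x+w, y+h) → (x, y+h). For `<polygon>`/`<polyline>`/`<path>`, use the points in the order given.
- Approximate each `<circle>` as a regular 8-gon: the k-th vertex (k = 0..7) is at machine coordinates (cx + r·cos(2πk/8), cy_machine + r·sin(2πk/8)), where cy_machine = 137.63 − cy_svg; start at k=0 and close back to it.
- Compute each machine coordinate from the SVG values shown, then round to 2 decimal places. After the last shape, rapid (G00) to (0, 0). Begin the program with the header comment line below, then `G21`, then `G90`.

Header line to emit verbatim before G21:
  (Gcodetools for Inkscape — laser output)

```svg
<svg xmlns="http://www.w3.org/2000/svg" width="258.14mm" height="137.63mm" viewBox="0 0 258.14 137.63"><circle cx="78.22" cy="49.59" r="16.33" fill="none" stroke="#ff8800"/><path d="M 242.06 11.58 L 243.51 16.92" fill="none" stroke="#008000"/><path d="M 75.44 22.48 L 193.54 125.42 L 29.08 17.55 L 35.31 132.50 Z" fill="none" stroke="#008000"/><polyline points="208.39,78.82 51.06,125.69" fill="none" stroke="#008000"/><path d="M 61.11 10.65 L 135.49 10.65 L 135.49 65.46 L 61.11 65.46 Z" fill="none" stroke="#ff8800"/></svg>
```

1 u = 1 mm; y_m = 137.63 − y.

[1] `<circle>` circle, #ff8800→engrave S255 F3440: (94.55,88.04) → (89.77,99.59) → (78.22,104.37) → (66.67,99.59) → (61.89,88.04) → (66.67,76.49) → (78.22,71.71) → (89.77,76.49) → (94.55,88.04) (closed)

[2] `<path>` line segment, #008000→cut S885 F1324: (242.06,126.05) → (243.51,120.71)

[3] `<path>` closed polygon, #008000→cut S885 F1324: (75.44,115.15) → (193.54,12.21) → (29.08,120.08) → (35.31,5.13) → (75.44,115.15) (closed)

[4] `<polyline>` line segment, #008000→cut S885 F1324: (208.39,58.81) → (51.06,11.94)

[5] `<path>` rectangle, #ff8800→engrave S255 F3440: (61.11,126.98) → (135.49,126.98) → (135.49,72.17) → (61.11,72.17) → (61.11,126.98) (closed)

(Gcodetools for Inkscape — laser output)
G21
G90
G00 X94.55 Y88.04
M4 S255
G1 X89.77 Y99.59 F3440
G1 X78.22 Y104.37 F3440
G1 X66.67 Y99.59 F3440
G1 X61.89 Y88.04 F3440
G1 X66.67 Y76.49 F3440
G1 X78.22 Y71.71 F3440
G1 X89.77 Y76.49 F3440
G1 X94.55 Y88.04 F3440
M5
G00 X242.06 Y126.05
M4 S885
G1 X243.51 Y120.71 F1324
M5
G00 X75.44 Y115.15
M4 S885
G1 X193.54 Y12.21 F1324
G1 X29.08 Y120.08 F1324
G1 X35.31 Y5.13 F1324
G1 X75.44 Y115.15 F1324
M5
G00 X208.39 Y58.81
M4 S885
G1 X51.06 Y11.94 F1324
M5
G00 X61.11 Y126.98
M4 S255
G1 X135.49 Y126.98 F3440
G1 X135.49 Y72.17 F3440
G1 X61.11 Y72.17 F3440
G1 X61.11 Y126.98 F3440
M5
G00 X0.00 Y0.00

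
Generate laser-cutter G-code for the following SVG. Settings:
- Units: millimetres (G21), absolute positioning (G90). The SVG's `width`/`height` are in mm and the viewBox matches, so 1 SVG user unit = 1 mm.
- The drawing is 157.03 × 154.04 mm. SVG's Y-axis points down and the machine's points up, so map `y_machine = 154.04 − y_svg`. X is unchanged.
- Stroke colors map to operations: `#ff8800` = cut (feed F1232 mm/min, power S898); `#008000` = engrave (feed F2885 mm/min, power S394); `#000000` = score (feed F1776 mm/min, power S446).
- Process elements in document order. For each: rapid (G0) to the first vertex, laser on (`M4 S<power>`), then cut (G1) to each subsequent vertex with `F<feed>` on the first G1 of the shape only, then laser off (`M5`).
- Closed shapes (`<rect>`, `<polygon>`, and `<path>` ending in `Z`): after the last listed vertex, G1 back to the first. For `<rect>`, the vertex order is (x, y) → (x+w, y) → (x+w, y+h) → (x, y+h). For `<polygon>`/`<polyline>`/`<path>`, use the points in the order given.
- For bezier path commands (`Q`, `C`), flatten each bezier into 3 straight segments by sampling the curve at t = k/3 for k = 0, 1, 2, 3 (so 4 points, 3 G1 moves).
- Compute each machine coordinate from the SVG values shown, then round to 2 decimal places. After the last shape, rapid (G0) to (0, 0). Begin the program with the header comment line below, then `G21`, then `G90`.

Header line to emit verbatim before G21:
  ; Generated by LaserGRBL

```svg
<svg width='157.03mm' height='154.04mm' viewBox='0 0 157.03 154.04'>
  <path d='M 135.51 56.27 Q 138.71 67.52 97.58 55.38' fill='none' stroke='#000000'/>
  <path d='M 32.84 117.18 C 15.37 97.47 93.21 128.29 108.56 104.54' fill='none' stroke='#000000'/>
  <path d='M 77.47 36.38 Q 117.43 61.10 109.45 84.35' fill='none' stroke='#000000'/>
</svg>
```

; Generated by LaserGRBL
G21
G90
G0 X135.51 Y97.77
M4 S446
G1 X132.72 Y92.87 F1776
G1 X120.07 Y93.17
G1 X97.58 Y98.66
M5
G0 X32.84 Y36.86
M4 S446
G1 X41.30 Y43.62 F1776
G1 X78.22 Y40.05
G1 X108.56 Y49.50
M5
G0 X77.47 Y117.66
M4 S446
G1 X98.78 Y101.34 F1776
G1 X109.44 Y85.35
G1 X109.45 Y69.69
M5
G0 X0.00 Y0.00

1 u = 1 mm; y_m = 154.04 − y.

[1] `<path>` quadratic bezier, #000000→score S446 F1776: (135.51,97.77) → (132.72,92.87) → (120.07,93.17) → (97.58,98.66)

[2] `<path>` cubic bezier, #000000→score S446 F1776: (32.84,36.86) → (41.30,43.62) → (78.22,40.05) → (108.56,49.50)

[3] `<path>` quadratic bezier, #000000→score S446 F1776: (77.47,117.66) → (98.78,101.34) → (109.44,85.35) → (109.45,69.69)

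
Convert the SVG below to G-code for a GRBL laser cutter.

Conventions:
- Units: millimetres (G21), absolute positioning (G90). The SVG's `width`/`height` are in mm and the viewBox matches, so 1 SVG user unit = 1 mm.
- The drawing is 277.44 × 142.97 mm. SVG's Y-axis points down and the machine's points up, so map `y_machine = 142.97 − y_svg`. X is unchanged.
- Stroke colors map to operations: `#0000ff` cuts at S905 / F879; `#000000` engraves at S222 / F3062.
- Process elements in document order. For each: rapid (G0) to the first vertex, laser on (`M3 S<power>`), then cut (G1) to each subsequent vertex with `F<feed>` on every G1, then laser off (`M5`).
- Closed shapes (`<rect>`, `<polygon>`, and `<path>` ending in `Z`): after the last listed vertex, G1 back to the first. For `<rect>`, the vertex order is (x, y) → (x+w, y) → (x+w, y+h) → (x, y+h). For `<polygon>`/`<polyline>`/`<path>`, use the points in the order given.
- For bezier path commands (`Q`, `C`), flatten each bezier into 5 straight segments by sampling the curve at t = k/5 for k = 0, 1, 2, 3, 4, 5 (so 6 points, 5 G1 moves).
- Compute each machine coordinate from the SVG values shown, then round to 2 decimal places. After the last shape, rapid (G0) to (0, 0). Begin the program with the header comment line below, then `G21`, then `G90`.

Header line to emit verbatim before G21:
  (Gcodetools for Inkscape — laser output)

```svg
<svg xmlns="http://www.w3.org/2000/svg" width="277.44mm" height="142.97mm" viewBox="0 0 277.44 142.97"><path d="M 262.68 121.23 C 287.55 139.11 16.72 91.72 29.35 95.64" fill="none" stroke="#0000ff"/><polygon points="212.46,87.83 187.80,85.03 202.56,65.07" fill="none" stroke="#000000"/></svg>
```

(Gcodetools for Inkscape — laser output)
G21
G90
G0 X262.68 Y21.74
M3 S905
G1 X246.75 Y17.91 F879
G1 X187.65 Y24.15 F879
G1 X113.19 Y34.87 F879
G1 X51.15 Y44.46 F879
G1 X29.35 Y47.33 F879
M5
G0 X212.46 Y55.14
M3 S222
G1 X187.80 Y57.94 F3062
G1 X202.56 Y77.90 F3062
G1 X212.46 Y55.14 F3062
M5
G0 X0.00 Y0.00

viewBox `0 0 277.44 142.97` with mm width/height → 1 unit = 1 mm. Flip: y_m = 142.97 − y_svg.

**Shape 1** — `<path>` cubic bezier, stroke `#0000ff` → cut (S905, F879). Control points (SVG): P0=(262.68,121.23), P1=(287.55,139.11), P2=(16.72,91.72), P3=(29.35,95.64); sampled at t=k/5. Machine vertices: (262.68,21.74) → (246.75,17.91) → (187.65,24.15) → (113.19,34.87) → (51.15,44.46) → (29.35,47.33). Open path.

**Shape 2** — `<polygon>` regular polygon, stroke `#000000` → engrave (S222, F3062). Machine vertices: (212.46,55.14) → (187.80,57.94) → (202.56,77.90) → (212.46,55.14). Closed: final G1 returns to the first vertex.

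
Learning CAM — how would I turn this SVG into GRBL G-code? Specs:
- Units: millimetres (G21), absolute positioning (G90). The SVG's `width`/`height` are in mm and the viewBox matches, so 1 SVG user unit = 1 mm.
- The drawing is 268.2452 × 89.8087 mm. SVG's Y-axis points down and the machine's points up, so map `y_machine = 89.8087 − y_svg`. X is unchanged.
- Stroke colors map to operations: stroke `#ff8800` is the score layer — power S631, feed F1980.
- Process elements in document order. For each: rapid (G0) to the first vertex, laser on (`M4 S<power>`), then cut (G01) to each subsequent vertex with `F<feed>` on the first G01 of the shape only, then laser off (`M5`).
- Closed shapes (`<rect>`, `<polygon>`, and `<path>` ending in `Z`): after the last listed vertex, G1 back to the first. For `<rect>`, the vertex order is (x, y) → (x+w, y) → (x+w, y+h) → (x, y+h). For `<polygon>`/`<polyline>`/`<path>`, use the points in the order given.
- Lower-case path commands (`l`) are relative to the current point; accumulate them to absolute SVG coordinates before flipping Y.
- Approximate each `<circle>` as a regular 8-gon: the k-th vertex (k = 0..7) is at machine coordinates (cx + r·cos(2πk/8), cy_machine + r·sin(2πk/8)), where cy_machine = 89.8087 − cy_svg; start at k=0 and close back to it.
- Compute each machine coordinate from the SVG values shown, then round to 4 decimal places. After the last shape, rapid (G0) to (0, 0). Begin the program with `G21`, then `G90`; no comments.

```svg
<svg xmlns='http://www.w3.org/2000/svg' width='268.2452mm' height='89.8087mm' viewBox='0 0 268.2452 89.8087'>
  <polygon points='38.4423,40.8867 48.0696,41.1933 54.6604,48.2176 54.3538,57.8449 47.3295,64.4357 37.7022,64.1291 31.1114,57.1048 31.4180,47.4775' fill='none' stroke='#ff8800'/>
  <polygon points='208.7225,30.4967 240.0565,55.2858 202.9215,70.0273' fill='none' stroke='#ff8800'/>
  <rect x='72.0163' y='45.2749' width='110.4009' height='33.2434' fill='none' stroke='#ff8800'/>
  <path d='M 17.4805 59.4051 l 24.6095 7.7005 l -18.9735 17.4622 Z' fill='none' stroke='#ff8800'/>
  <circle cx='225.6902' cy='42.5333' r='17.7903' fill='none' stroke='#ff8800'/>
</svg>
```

Since the viewBox matches the mm dimensions, user units are millimetres directly. The only transform is the Y-flip y_m = 89.8087 − y_svg.

Shape 1 is a regular polygon drawn with `<polygon>`. Its stroke #ff8800 means score at S631, F1980. After flipping Y the toolpath is (38.4423,48.9220) → (48.0696,48.6154) → (54.6604,41.5911) → (54.3538,31.9638) → (47.3295,25.3730) → (37.7022,25.6796) → (31.1114,32.7039) → (31.4180,42.3312) → (38.4423,48.9220), returning to the start.

Shape 2 is a regular polygon drawn with `<polygon>`. Its stroke #ff8800 means score at S631, F1980. After flipping Y the toolpath is (208.7225,59.3120) → (240.0565,34.5229) → (202.9215,19.7814) → (208.7225,59.3120), returning to the start.

Shape 3 is a rectangle drawn with `<rect>`. Its stroke #ff8800 means score at S631, F1980. After flipping Y the toolpath is (72.0163,44.5338) → (182.4172,44.5338) → (182.4172,11.2904) → (72.0163,11.2904) → (72.0163,44.5338), returning to the start.

Shape 4 is a regular polygon drawn with `<path>`. Its stroke #ff8800 means score at S631, F1980. After flipping Y the toolpath is (17.4805,30.4036) → (42.0900,22.7031) → (23.1165,5.2409) → (17.4805,30.4036), returning to the start.

Shape 5 is a circle drawn with `<circle>`. Its stroke #ff8800 means score at S631, F1980. After flipping Y the toolpath is (243.4805,47.2754) → (238.2698,59.8550) → (225.6902,65.0657) → (213.1106,59.8550) → (207.8999,47.2754) → (213.1106,34.6958) → (225.6902,29.4851) → (238.2698,34.6958) → (243.4805,47.2754), returning to the start.

G21
G90
G0 X38.4423 Y48.9220
M4 S631
G01 X48.0696 Y48.6154 F1980
G01 X54.6604 Y41.5911
G01 X54.3538 Y31.9638
G01 X47.3295 Y25.3730
G01 X37.7022 Y25.6796
G01 X31.1114 Y32.7039
G01 X31.4180 Y42.3312
G01 X38.4423 Y48.9220
M5
G0 X208.7225 Y59.3120
M4 S631
G01 X240.0565 Y34.5229 F1980
G01 X202.9215 Y19.7814
G01 X208.7225 Y59.3120
M5
G0 X72.0163 Y44.5338
M4 S631
G01 X182.4172 Y44.5338 F1980
G01 X182.4172 Y11.2904
G01 X72.0163 Y11.2904
G01 X72.0163 Y44.5338
M5
G0 X17.4805 Y30.4036
M4 S631
G01 X42.0900 Y22.7031 F1980
G01 X23.1165 Y5.2409
G01 X17.4805 Y30.4036
M5
G0 X243.4805 Y47.2754
M4 S631
G01 X238.2698 Y59.8550 F1980
G01 X225.6902 Y65.0657
G01 X213.1106 Y59.8550
G01 X207.8999 Y47.2754
G01 X213.1106 Y34.6958
G01 X225.6902 Y29.4851
G01 X238.2698 Y34.6958
G01 X243.4805 Y47.2754
M5
G0 X0.0000 Y0.0000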